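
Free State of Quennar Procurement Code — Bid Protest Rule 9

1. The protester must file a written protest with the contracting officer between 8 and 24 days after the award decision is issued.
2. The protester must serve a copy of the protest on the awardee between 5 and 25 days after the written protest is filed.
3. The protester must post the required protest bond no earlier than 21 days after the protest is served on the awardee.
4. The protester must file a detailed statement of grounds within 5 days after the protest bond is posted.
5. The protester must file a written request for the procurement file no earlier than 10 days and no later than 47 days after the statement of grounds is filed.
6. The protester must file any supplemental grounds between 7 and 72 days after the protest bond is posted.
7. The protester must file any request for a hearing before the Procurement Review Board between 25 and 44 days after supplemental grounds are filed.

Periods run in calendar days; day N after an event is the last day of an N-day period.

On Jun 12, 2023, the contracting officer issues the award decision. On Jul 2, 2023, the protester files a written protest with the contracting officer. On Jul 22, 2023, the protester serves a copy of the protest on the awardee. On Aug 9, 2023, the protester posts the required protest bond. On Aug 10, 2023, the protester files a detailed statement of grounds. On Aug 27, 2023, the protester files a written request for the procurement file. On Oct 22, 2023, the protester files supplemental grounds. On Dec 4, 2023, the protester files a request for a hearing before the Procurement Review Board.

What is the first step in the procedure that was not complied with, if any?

Step 3

Step 1: the window is 8–24 days after Jun 12, 2023 (when the award decision is issued), so Jun 20, 2023 through Jul 6, 2023; done Jul 2, 2023 — within the window.
Step 2: the window is 5–25 days after Jul 2, 2023 (when the written protest is filed), so Jul 7, 2023 through Jul 27, 2023; done Jul 22, 2023 — within the window.
Step 3: the earliest permitted date is 21 days after Jul 22, 2023 (when the protest is served on the awardee), i.e. Aug 12, 2023; acted on Aug 9, 2023, 3 days prematurely.
The analysis stops there.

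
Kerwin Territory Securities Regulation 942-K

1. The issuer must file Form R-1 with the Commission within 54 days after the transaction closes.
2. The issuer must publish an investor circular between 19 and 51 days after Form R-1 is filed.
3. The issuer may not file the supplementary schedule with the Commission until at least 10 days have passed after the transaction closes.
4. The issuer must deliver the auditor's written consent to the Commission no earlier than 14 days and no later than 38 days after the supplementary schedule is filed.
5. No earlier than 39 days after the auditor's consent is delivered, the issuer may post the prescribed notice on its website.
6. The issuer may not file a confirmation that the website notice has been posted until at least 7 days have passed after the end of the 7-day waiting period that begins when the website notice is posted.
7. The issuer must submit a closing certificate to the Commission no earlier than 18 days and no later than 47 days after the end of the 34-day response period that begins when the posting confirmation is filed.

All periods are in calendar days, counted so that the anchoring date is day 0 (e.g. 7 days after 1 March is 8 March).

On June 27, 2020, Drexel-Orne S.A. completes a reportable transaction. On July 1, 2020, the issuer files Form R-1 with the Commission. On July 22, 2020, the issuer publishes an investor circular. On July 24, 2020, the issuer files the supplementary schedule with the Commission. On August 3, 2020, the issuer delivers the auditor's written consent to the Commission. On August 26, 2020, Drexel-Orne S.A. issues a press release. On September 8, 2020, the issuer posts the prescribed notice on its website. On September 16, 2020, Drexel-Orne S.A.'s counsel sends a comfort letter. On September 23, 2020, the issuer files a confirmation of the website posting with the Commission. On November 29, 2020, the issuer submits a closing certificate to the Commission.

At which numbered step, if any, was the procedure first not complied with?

Step 4

(1) due by June 27, 2020 + 54 days = August 20, 2020; completed July 1, 2020, before the deadline.
(2) the permitted window runs from July 1, 2020 + 19 = July 20, 2020 to July 1, 2020 + 51 = August 21, 2020; done July 22, 2020, which is between those dates.
(3) permitted from June 27, 2020 + 10 days = July 7, 2020 onward; July 24, 2020 is on or after that date.
(4) the permitted window runs from July 24, 2020 + 14 = August 7, 2020 to July 24, 2020 + 38 = August 31, 2020; done August 3, 2020 — 4 days before the window opened.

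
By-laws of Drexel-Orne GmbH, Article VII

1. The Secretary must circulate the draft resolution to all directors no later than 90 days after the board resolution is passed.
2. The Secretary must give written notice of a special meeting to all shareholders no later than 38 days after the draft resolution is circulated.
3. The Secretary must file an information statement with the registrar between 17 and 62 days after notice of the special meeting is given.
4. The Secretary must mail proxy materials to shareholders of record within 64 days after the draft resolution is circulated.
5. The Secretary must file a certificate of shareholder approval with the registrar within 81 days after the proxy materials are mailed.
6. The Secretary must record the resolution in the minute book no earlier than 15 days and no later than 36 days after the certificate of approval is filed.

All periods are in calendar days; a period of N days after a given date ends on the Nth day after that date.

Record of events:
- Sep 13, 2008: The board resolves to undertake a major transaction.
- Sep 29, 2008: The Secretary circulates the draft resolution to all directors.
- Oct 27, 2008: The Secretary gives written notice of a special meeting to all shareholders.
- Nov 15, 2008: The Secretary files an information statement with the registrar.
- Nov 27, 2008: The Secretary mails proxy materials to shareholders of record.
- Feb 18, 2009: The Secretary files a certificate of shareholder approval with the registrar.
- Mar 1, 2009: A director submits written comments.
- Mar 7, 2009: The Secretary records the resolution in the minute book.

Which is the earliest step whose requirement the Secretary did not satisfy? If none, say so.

Step 5

Step 1: 90 days after Sep 13, 2008 (when the board resolution is passed) is Dec 12, 2008; done Sep 29, 2008 — timely.
Step 2: 38 days after Sep 29, 2008 (when the draft resolution is circulated) is Nov 6, 2008; Oct 27, 2008 is within that limit.
Step 3: the window is 17–62 days after Oct 27, 2008 (when notice of the special meeting is given), so Nov 13, 2008 through Dec 28, 2008; done Nov 15, 2008 — within the window.
Step 4: 64 days after Sep 29, 2008 (when the draft resolution is circulated) is Dec 2, 2008; completed Nov 27, 2008, before the deadline.
Step 5: 81 days after Nov 27, 2008 (when the proxy materials are mailed) is Feb 16, 2009; Feb 18, 2009 misses that deadline by 2 days.
No need to go further; step 5 was not satisfied.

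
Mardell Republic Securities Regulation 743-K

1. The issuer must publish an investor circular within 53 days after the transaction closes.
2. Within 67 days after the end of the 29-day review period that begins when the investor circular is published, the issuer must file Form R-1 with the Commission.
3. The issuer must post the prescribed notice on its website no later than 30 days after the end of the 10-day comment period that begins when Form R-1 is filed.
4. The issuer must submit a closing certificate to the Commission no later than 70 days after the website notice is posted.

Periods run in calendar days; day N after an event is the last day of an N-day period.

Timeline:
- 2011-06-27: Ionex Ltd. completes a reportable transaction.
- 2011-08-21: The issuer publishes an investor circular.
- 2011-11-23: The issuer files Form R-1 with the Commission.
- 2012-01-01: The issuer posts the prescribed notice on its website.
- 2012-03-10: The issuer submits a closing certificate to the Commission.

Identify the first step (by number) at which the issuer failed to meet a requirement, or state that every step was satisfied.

Step 1

Step 1 — counting 53 days from 2011-06-27 (when the transaction closes) gives a deadline of 2011-08-19; done 2011-08-21 — 2 days late.
The analysis stops there.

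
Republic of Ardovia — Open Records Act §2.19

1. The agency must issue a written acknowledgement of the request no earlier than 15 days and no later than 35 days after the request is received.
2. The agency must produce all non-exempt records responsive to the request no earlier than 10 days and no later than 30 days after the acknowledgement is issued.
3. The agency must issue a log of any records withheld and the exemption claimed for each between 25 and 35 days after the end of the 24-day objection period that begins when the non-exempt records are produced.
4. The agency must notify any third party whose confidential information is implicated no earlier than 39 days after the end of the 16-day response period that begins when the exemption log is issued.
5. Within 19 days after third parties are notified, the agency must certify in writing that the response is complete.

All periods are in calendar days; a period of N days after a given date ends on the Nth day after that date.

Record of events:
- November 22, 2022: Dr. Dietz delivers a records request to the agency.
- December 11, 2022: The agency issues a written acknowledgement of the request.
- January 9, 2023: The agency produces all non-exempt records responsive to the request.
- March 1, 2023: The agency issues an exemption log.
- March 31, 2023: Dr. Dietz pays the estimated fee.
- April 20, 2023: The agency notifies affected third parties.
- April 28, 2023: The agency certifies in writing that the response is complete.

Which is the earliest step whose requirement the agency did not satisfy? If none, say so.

Step 4

(1) the permitted window runs from November 22, 2022 + 15 = December 7, 2022 to November 22, 2022 + 35 = December 27, 2022; December 11, 2022 falls inside that range.
(2) the permitted window runs from December 11, 2022 + 10 = December 21, 2022 to December 11, 2022 + 30 = January 10, 2023; done January 9, 2023, which is between those dates.
(3) the permitted window runs from February 2, 2023 + 25 = February 27, 2023 to February 2, 2023 + 35 = March 9, 2023; done March 1, 2023, which is between those dates.
(4) permitted from March 17, 2023 + 39 days = April 25, 2023 onward; done April 20, 2023 — 5 days too early.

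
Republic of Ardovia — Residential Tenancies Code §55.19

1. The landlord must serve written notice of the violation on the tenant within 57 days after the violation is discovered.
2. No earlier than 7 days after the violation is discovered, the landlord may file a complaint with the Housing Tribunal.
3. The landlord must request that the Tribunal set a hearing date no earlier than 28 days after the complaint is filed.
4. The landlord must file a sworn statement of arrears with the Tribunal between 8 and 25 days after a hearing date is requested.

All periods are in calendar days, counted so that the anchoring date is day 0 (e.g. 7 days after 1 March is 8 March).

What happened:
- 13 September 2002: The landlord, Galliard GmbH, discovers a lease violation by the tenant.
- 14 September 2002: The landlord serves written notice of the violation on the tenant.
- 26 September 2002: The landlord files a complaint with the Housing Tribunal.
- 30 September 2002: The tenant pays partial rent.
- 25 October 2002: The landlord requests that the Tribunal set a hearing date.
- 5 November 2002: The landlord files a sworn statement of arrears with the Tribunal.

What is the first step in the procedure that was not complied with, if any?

Step 1 — counting 57 days from 13 September 2002 (when the violation is discovered) gives a deadline of 9 November 2002; 14 September 2002 is within that limit.
Step 2 — must wait 7 days from 13 September 2002 (when the violation is discovered), so not before 20 September 2002; done 26 September 2002 — permitted.
Step 3 — must wait 28 days from 26 September 2002 (when the complaint is filed), so not before 24 October 2002; 25 October 2002 is on or after that date.
Step 4 — 8 and 25 days from 25 October 2002 (when a hearing date is requested) are 2 November 2002 and 19 November 2002 respectively; done 5 November 2002, which is between those dates.

None — every step was satisfied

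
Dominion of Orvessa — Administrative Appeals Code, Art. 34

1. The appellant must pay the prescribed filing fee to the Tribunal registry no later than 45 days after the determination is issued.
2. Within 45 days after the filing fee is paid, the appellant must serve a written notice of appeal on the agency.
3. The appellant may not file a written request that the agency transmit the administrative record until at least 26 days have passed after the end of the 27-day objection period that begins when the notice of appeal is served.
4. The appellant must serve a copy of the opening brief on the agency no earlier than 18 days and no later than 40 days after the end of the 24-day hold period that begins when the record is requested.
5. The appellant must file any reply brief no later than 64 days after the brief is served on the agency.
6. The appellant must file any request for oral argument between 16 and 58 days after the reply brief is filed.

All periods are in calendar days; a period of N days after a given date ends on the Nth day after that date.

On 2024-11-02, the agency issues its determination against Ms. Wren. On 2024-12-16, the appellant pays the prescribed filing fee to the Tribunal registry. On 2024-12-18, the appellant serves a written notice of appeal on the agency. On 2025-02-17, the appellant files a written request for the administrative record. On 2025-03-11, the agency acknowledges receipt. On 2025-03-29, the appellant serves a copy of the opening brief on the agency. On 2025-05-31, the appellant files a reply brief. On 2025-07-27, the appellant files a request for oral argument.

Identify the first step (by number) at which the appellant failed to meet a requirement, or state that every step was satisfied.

Step 4

Step 1 — counting 45 days from 2024-11-02 (when the determination is issued) gives a deadline of 2024-12-17; done 2024-12-16 — timely.
Step 2 — counting 45 days from 2024-12-16 (when the filing fee is paid) gives a deadline of 2025-01-30; completed 2024-12-18, before the deadline.
Step 3 — must wait 26 days from 2025-01-14 (end of the 27-day objection period, which began when the notice of appeal is served on 2024-12-18), so not before 2025-02-09; 2025-02-17 is on or after that date.
Step 4 — 18 and 40 days from 2025-03-13 (end of the 24-day hold period, which began when the record is requested on 2025-02-17) are 2025-03-31 and 2025-04-22 respectively; done 2025-03-29 — 2 days before the window opened.
That is the first point of non-compliance.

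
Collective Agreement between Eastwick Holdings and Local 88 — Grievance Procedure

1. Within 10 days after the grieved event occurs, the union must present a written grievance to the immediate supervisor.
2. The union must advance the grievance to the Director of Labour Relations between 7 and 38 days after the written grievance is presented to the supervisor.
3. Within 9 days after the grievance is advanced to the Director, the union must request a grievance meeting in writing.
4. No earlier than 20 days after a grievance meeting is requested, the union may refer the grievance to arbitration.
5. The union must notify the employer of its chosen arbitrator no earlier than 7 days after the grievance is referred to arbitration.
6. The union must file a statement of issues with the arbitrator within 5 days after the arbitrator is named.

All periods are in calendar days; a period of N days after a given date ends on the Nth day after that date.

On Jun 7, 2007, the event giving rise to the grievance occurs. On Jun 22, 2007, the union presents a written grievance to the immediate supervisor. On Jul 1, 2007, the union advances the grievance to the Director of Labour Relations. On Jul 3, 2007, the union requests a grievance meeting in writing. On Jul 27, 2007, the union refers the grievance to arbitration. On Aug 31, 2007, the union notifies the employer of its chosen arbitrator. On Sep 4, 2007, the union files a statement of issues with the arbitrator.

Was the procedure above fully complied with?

Step 1 — counting 10 days from Jun 7, 2007 (when the grieved event occurs) gives a deadline of Jun 17, 2007; done Jun 22, 2007 — 5 days late.

No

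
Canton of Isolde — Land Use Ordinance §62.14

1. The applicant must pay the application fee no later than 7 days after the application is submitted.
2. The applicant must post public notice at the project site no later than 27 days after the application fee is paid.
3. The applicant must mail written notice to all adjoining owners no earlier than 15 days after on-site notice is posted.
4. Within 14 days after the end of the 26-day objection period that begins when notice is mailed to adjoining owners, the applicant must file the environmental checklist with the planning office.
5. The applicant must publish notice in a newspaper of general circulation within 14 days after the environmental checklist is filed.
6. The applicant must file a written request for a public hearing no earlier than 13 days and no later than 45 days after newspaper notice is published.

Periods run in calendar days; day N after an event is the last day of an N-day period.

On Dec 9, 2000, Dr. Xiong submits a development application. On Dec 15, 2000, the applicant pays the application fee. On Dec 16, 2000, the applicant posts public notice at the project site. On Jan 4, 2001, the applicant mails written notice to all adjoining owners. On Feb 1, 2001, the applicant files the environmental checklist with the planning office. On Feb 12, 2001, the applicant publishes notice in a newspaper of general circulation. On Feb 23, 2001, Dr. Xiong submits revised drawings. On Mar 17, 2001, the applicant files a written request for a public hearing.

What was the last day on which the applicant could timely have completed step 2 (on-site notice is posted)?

Jan 11, 2001

Step 2 runs from Dec 15, 2000, when the application fee is paid. 27 days after Dec 15, 2000 is Jan 11, 2001.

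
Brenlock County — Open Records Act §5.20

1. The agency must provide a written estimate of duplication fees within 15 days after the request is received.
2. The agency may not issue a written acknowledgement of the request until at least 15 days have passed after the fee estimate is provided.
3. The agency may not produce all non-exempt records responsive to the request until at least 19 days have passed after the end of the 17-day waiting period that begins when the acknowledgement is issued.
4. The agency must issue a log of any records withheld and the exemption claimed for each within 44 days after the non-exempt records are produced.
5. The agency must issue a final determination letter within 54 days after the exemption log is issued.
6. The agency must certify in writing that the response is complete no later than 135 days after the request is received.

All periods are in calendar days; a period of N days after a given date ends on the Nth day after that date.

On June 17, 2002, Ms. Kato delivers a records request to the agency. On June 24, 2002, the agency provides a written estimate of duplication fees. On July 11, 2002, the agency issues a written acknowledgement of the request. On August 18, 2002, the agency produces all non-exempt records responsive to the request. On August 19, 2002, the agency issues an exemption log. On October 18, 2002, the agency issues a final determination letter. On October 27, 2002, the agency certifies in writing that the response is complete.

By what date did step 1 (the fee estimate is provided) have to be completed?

July 2, 2002

Step 1 runs from June 17, 2002, when the request is received. 15 days after June 17, 2002 is July 2, 2002.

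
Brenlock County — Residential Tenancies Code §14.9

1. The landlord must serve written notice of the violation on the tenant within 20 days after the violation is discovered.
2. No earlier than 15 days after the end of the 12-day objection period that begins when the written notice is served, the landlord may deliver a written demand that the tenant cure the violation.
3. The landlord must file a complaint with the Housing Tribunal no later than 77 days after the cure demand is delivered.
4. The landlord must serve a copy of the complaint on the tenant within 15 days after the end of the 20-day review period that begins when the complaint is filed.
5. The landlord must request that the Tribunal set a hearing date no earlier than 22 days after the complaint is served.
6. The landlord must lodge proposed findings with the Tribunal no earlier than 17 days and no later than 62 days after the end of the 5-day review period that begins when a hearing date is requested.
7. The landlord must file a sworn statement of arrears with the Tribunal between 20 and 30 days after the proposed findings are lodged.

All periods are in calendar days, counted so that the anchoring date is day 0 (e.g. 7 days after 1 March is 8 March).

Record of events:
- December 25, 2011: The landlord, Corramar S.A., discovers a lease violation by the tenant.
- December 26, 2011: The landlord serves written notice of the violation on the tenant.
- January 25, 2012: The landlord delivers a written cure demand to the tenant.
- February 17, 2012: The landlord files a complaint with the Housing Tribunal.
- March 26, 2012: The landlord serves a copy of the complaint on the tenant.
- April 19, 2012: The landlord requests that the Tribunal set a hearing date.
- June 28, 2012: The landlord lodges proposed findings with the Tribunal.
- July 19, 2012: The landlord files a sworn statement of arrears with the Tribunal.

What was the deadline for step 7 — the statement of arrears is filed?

July 28, 2012

Step 7 runs from June 28, 2012, when the proposed findings are lodged. The window is 20–30 days after June 28, 2012; it closes on July 28, 2012.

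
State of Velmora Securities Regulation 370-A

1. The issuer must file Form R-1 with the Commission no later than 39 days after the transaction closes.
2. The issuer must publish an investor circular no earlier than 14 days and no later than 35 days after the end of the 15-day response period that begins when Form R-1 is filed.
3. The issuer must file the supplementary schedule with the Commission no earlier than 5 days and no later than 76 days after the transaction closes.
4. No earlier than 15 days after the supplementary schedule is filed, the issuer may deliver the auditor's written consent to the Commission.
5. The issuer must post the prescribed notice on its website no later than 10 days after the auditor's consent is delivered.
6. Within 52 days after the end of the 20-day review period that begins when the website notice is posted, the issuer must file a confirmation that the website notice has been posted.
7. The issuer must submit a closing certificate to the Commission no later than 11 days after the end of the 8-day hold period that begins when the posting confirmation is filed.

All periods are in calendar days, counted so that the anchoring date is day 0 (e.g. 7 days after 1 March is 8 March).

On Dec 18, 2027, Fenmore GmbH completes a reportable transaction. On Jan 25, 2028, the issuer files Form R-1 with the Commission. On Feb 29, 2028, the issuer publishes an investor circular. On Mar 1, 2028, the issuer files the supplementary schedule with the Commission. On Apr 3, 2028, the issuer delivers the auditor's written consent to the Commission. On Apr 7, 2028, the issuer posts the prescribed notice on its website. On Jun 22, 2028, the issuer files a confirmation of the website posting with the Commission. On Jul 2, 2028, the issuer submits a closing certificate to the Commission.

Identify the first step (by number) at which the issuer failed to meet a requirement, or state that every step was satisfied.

Step 6

Step 1 — counting 39 days from Dec 18, 2027 (when the transaction closes) gives a deadline of Jan 26, 2028; Jan 25, 2028 is within that limit.
Step 2 — 14 and 35 days from Feb 9, 2028 (end of the 15-day response period, which began when Form R-1 is filed on Jan 25, 2028) are Feb 23, 2028 and Mar 15, 2028 respectively; done Feb 29, 2028, which is between those dates.
Step 3 — 5 and 76 days from Dec 18, 2027 (when the transaction closes) are Dec 23, 2027 and Mar 3, 2028 respectively; Mar 1, 2028 falls inside that range.
Step 4 — must wait 15 days from Mar 1, 2028 (when the supplementary schedule is filed), so not before Mar 16, 2028; done Apr 3, 2028 — permitted.
Step 5 — counting 10 days from Apr 3, 2028 (when the auditor's consent is delivered) gives a deadline of Apr 13, 2028; done Apr 7, 2028 — timely.
Step 6 — counting 52 days from Apr 27, 2028 (end of the 20-day review period, which began when the website notice is posted on Apr 7, 2028) gives a deadline of Jun 18, 2028; not done until Jun 22, 2028, 4 days after the deadline.
No need to go further; step 6 was not satisfied.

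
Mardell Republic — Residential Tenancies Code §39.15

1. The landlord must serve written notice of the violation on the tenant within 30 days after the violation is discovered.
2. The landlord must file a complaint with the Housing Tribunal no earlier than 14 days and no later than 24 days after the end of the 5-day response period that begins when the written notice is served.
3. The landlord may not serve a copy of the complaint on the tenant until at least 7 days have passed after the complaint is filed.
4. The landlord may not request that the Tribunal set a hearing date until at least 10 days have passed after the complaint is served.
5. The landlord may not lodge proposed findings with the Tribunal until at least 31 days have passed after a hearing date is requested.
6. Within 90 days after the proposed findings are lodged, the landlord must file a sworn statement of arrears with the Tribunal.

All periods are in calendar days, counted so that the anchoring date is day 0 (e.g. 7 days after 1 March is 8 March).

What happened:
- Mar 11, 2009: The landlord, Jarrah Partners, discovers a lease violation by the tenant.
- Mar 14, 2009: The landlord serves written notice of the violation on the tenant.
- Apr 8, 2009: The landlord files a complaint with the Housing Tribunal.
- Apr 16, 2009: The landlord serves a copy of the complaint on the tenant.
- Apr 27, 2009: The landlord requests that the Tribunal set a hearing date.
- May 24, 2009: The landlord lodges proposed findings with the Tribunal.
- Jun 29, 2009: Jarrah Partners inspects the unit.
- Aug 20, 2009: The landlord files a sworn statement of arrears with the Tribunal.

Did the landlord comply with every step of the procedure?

No

Step 1 — counting 30 days from Mar 11, 2009 (when the violation is discovered) gives a deadline of Apr 10, 2009; completed Mar 14, 2009, before the deadline.
Step 2 — 14 and 24 days from Mar 19, 2009 (end of the 5-day response period, which began when the written notice is served on Mar 14, 2009) are Apr 2, 2009 and Apr 12, 2009 respectively; done Apr 8, 2009 — within the window.
Step 3 — must wait 7 days from Apr 8, 2009 (when the complaint is filed), so not before Apr 15, 2009; done Apr 16, 2009 — permitted.
Step 4 — must wait 10 days from Apr 16, 2009 (when the complaint is served), so not before Apr 26, 2009; done Apr 27, 2009 — permitted.
Step 5 — must wait 31 days from Apr 27, 2009 (when a hearing date is requested), so not before May 28, 2009; acted on May 24, 2009, 4 days prematurely.
Later steps need not be reached.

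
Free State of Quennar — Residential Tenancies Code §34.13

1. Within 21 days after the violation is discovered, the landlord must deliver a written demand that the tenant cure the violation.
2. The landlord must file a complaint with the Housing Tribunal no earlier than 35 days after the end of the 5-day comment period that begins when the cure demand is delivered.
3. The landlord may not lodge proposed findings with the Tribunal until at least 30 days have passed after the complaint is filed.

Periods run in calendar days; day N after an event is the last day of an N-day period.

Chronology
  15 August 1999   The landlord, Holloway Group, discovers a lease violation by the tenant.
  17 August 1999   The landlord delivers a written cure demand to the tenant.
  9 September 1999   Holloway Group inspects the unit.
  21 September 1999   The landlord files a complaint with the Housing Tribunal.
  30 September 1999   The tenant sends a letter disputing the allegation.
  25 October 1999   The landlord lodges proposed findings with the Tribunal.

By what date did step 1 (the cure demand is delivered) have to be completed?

Step 1 runs from 15 August 1999, when the violation is discovered. 21 days after 15 August 1999 is 5 September 1999.

5 September 1999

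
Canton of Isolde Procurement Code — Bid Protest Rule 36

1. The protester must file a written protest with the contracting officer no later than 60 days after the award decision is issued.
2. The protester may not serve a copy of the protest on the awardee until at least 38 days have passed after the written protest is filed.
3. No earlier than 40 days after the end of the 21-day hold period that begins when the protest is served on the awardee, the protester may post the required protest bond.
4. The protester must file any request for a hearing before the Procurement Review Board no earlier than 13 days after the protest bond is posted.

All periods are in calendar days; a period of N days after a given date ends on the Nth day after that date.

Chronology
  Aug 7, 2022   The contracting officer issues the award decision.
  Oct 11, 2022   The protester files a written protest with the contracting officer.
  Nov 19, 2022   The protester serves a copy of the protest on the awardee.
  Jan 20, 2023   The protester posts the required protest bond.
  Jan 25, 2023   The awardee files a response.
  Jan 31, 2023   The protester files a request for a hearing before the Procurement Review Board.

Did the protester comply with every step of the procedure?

Step 1: 60 days after Aug 7, 2022 (when the award decision is issued) is Oct 6, 2022; not done until Oct 11, 2022, 5 days after the deadline.
No need to go further; step 1 was not satisfied.

No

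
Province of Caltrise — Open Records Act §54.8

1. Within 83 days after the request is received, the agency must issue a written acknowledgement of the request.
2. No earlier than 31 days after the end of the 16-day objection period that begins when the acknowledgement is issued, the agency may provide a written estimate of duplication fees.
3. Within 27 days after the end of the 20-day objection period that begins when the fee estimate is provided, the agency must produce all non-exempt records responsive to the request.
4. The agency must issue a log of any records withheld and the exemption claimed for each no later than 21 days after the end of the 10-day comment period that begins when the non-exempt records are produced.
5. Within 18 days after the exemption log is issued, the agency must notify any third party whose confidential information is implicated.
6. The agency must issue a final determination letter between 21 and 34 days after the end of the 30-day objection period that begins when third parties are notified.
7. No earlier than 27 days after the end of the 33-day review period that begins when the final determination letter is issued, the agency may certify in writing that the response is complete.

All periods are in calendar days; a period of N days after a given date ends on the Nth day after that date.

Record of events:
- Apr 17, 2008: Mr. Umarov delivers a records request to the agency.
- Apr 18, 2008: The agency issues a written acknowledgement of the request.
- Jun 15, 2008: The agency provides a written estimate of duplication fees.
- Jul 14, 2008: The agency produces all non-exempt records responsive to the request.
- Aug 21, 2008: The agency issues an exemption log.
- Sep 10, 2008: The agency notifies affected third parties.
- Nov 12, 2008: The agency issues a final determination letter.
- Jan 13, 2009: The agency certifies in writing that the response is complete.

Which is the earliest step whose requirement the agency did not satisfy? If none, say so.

Step 1: 83 days after Apr 17, 2008 (when the request is received) is Jul 9, 2008; done Apr 18, 2008 — timely.
Step 2: the earliest permitted date is 31 days after May 4, 2008 (end of the 16-day objection period, which began when the acknowledgement is issued on Apr 18, 2008), i.e. Jun 4, 2008; Jun 15, 2008 is on or after that date.
Step 3: 27 days after Jul 5, 2008 (end of the 20-day objection period, which began when the fee estimate is provided on Jun 15, 2008) is Aug 1, 2008; done Jul 14, 2008 — timely.
Step 4: 21 days after Jul 24, 2008 (end of the 10-day comment period, which began when the non-exempt records are produced on Jul 14, 2008) is Aug 14, 2008; done Aug 21, 2008 — 7 days late.

Step 4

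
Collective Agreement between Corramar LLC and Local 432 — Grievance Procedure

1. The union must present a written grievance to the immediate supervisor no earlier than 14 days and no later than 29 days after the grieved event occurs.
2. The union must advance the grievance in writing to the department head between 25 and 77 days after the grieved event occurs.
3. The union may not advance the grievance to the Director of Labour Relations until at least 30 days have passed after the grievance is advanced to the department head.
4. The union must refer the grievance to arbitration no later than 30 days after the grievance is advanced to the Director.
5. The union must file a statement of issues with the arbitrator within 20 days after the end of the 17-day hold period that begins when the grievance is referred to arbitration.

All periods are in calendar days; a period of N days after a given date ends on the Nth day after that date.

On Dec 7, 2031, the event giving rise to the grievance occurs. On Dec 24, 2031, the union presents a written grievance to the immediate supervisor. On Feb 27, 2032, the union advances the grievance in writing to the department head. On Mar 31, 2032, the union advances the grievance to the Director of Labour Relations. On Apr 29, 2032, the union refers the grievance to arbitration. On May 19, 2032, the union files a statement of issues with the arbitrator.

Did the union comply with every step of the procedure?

No

(1) the permitted window runs from Dec 7, 2031 + 14 = Dec 21, 2031 to Dec 7, 2031 + 29 = Jan 5, 2032; done Dec 24, 2031, which is between those dates.
(2) the permitted window runs from Dec 7, 2031 + 25 = Jan 1, 2032 to Dec 7, 2031 + 77 = Feb 22, 2032; Feb 27, 2032 is 5 days past the end of the window.
Later steps need not be reached.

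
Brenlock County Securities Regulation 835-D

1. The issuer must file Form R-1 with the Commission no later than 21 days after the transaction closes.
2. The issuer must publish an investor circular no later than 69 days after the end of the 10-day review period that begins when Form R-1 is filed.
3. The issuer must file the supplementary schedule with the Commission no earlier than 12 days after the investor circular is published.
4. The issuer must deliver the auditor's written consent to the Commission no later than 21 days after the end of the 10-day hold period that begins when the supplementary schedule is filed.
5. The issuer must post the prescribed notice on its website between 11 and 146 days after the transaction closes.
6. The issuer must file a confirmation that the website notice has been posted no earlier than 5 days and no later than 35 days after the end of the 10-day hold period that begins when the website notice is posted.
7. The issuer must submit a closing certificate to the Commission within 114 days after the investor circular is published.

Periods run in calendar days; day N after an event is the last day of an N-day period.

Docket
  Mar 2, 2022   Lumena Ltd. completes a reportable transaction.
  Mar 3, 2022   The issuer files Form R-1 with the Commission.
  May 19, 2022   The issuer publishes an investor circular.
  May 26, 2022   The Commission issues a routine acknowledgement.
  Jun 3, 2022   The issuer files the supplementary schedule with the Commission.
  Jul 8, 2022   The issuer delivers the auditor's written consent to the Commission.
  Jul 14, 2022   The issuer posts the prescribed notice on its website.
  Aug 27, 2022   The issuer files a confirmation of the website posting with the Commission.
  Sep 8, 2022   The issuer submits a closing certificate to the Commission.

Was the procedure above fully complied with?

No

Step 1 — counting 21 days from Mar 2, 2022 (when the transaction closes) gives a deadline of Mar 23, 2022; Mar 3, 2022 is within that limit.
Step 2 — counting 69 days from Mar 13, 2022 (end of the 10-day review period, which began when Form R-1 is filed on Mar 3, 2022) gives a deadline of May 21, 2022; done May 19, 2022 — timely.
Step 3 — must wait 12 days from May 19, 2022 (when the investor circular is published), so not before May 31, 2022; done Jun 3, 2022, after the minimum wait.
Step 4 — counting 21 days from Jun 13, 2022 (end of the 10-day hold period, which began when the supplementary schedule is filed on Jun 3, 2022) gives a deadline of Jul 4, 2022; done Jul 8, 2022 — 4 days late.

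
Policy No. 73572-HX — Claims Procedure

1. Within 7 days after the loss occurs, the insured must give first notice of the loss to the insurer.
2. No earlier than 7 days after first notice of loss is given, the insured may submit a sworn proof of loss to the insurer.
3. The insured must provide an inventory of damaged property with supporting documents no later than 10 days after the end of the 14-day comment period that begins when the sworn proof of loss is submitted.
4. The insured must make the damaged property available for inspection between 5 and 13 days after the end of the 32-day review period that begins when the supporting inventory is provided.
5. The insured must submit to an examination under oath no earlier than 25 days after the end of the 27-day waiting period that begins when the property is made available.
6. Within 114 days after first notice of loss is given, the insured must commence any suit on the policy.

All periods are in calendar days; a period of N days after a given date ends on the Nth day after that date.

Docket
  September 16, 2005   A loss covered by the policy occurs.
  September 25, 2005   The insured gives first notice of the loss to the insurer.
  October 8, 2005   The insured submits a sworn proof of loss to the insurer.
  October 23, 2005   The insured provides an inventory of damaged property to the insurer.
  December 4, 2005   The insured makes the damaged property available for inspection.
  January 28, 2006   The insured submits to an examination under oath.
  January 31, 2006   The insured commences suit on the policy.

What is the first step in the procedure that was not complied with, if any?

Step 1 — counting 7 days from September 16, 2005 (when the loss occurs) gives a deadline of September 23, 2005; September 25, 2005 misses that deadline by 2 days.

Step 1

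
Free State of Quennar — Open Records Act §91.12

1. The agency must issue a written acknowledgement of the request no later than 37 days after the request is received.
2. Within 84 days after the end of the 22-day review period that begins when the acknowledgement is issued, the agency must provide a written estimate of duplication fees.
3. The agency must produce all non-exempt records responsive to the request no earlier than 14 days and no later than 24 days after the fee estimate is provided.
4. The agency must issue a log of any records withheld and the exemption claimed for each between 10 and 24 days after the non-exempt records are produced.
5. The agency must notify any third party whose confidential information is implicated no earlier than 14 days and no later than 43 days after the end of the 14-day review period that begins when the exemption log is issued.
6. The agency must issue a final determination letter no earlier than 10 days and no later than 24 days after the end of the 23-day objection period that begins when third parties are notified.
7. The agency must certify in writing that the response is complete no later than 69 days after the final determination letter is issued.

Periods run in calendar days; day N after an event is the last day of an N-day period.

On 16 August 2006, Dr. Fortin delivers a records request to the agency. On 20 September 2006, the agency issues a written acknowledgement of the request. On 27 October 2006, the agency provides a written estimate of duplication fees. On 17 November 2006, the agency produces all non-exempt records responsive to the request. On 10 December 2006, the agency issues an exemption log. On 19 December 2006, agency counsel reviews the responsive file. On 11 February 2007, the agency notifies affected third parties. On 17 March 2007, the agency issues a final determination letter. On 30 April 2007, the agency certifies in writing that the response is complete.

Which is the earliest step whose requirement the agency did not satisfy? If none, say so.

(1) due by 16 August 2006 + 37 days = 22 September 2006; completed 20 September 2006, before the deadline.
(2) due by 12 October 2006 + 84 days = 4 January 2007; done 27 October 2006 — timely.
(3) the permitted window runs from 27 October 2006 + 14 = 10 November 2006 to 27 October 2006 + 24 = 20 November 2006; 17 November 2006 falls inside that range.
(4) the permitted window runs from 17 November 2006 + 10 = 27 November 2006 to 17 November 2006 + 24 = 11 December 2006; done 10 December 2006 — within the window.
(5) the permitted window runs from 24 December 2006 + 14 = 7 January 2007 to 24 December 2006 + 43 = 5 February 2007; done 11 February 2007 — 6 days after the window closed.

Step 5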